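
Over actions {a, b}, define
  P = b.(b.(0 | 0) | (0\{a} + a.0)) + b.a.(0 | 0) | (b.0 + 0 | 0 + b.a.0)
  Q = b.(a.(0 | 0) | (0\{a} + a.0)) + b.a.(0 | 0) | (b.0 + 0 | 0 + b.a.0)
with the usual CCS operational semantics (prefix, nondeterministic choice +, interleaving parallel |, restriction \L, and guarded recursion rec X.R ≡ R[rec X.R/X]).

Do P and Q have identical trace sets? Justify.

LTS(P): 12 reachable states
  s0 = b.(b.(0 | 0) | (0\{a} + a.0)) + b.a.(0 | 0) | (b.0 + 0 | 0 + b.a.0) ⊢ -b-> s1, -b-> s2, -b-> s3, -b-> s4
  s1 = a.(0 | 0) | (b.0 + 0 | 0 + b.a.0) ⊢ -a-> s5, -b-> s6, -b-> s7
  s2 = b.(0 | 0) | (0\{a} + a.0) ⊢ -a-> s8, -b-> s9
  s3 = b.a.(0 | 0) | 0 ⊢ -b-> s6
  s4 = b.a.(0 | 0) | a.0 ⊢ -a-> s3, -b-> s7
  s5 = 0 | 0 | (b.0 + 0 | 0 + b.a.0) ⊢ -b-> s10, -b-> s11
  s6 = a.(0 | 0) | 0 ⊢ -a-> s10
  s7 = a.(0 | 0) | a.0 ⊢ -a-> s11, -a-> s6
  s8 = b.(0 | 0) | 0 ⊢ -b-> s10
  s9 = 0 | 0 | (0\{a} + a.0) ⊢ -a-> s10
  s10 = 0 | 0 | 0 ⊢ ·
  s11 = 0 | 0 | a.0 ⊢ -a-> s10
LTS(Q): 11 reachable states
  t0 = b.(a.(0 | 0) | (0\{a} + a.0)) + b.a.(0 | 0) | (b.0 + 0 | 0 + b.a.0) ⊢ -b-> t1, -b-> t2, -b-> t3, -b-> t4
  t1 = a.(0 | 0) | (0\{a} + a.0) ⊢ -a-> t5, -a-> t6
  t2 = a.(0 | 0) | (b.0 + 0 | 0 + b.a.0) ⊢ -a-> t7, -b-> t6, -b-> t8
  t3 = b.a.(0 | 0) | 0 ⊢ -b-> t6
  t4 = b.a.(0 | 0) | a.0 ⊢ -a-> t3, -b-> t8
  t5 = 0 | 0 | (0\{a} + a.0) ⊢ -a-> t9
  t6 = a.(0 | 0) | 0 ⊢ -a-> t9
  t7 = 0 | 0 | (b.0 + 0 | 0 + b.a.0) ⊢ -b-> t10, -b-> t9
  t8 = a.(0 | 0) | a.0 ⊢ -a-> t10, -a-> t6
  t9 = 0 | 0 | 0 ⊢ ·
  t10 = 0 | 0 | a.0 ⊢ -a-> t9
Trace ⟨baa⟩ through Q, begin at {t0}:
  after b @ step 1: {t1, t2, t3, t4}
  after a @ step 2: {t3, t5, t6, t7}
  after a @ step 3: {t9}
  — Q admits the full trace.
Trace ⟨baa⟩ through P, begin at {s0}:
  after b @ step 1: {s1, s2, s3, s4}
  after a @ step 2: {s3, s5, s8}
  after a @ step 3: ∅ (P stuck)

traces(P) ≠ traces(Q) — witness ⟨baa⟩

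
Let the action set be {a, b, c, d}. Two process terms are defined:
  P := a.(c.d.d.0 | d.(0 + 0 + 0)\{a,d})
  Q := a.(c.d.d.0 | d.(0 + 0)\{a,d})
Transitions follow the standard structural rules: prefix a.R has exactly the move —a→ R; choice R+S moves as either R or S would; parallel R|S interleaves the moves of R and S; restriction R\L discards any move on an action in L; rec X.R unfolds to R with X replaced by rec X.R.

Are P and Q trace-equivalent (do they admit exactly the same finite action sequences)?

LTS(P): 9 reachable states
  m0 = a.(c.d.d.0 | d.(0 + 0 + 0)\{a,d}) ⊢ --a--▸ m1
  m1 = c.d.d.0 | d.(0 + 0 + 0)\{a,d} ⊢ --c--▸ m2, --d--▸ m3
  m2 = d.d.0 | d.(0 + 0 + 0)\{a,d} ⊢ --d--▸ m4, --d--▸ m5
  m3 = c.d.d.0 | (0 + 0 + 0)\{a,d} ⊢ --c--▸ m5
  m4 = d.0 | d.(0 + 0 + 0)\{a,d} ⊢ --d--▸ m6, --d--▸ m7
  m5 = d.d.0 | (0 + 0 + 0)\{a,d} ⊢ --d--▸ m7
  m6 = 0 | d.(0 + 0 + 0)\{a,d} ⊢ --d--▸ m8
  m7 = d.0 | (0 + 0 + 0)\{a,d} ⊢ --d--▸ m8
  m8 = 0 | (0 + 0 + 0)\{a,d} ⊢ deadlocked
LTS(Q): 9 reachable states
  n0 = a.(c.d.d.0 | d.(0 + 0)\{a,d}) ⊢ --a--▸ n1
  n1 = c.d.d.0 | d.(0 + 0)\{a,d} ⊢ --c--▸ n2, --d--▸ n3
  n2 = d.d.0 | d.(0 + 0)\{a,d} ⊢ --d--▸ n4, --d--▸ n5
  n3 = c.d.d.0 | (0 + 0)\{a,d} ⊢ --c--▸ n5
  n4 = d.0 | d.(0 + 0)\{a,d} ⊢ --d--▸ n6, --d--▸ n7
  n5 = d.d.0 | (0 + 0)\{a,d} ⊢ --d--▸ n7
  n6 = 0 | d.(0 + 0)\{a,d} ⊢ --d--▸ n8
  n7 = d.0 | (0 + 0)\{a,d} ⊢ --d--▸ n8
  n8 = 0 | (0 + 0)\{a,d} ⊢ deadlocked
Bisimilarity quotient blocks:
  B0 = {m0, n0}
  B1 = {m1, n1}
  B2 = {m2, n2}
  B3 = {m4, m5, n4, n5}
  B4 = {m6, m7, n6, n7}
  B5 = {m8, n8}
  B6 = {m3, n3}
m0 ∈ B0, n0 ∈ B0 → same block
Bisimilar ⇒ trace-equivalent.

trace-equivalent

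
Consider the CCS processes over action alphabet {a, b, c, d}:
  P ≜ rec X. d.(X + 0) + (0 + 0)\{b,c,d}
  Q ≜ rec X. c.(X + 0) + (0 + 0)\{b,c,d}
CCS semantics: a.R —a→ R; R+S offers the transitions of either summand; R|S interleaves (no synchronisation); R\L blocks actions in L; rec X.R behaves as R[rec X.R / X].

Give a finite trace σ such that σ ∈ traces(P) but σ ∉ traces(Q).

d

Reachable graph of P (2 states):
  p0 = rec X. d.(X + 0) + (0 + 0)\{b,c,d} :: -d-> p1
  p1 = (rec X. d.(X + 0) + (0 + 0)\{b,c,d}) + 0 :: -d-> p1
Reachable graph of Q (2 states):
  q0 = rec X. c.(X + 0) + (0 + 0)\{b,c,d} :: -c-> q1
  q1 = (rec X. c.(X + 0) + (0 + 0)\{b,c,d}) + 0 :: -c-> q1
Run σ = ⟨d⟩ on P: start {p0}
  after d @ step 1: {p1}
  P completes σ.
Run σ = ⟨d⟩ on Q: start {q0}
  after d @ step 1: ∅  — Q cannot continue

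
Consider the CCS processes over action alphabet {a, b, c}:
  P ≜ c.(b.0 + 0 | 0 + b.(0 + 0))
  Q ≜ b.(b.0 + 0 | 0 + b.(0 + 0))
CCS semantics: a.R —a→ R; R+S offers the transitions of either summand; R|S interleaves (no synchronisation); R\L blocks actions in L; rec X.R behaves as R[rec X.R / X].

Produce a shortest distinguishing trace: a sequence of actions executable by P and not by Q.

P's transition system — 4 states:
  m0 = c.(b.0 + 0 | 0 + b.(0 + 0)) ⊢ --c--▸ m1
  m1 = b.0 + 0 | 0 + b.(0 + 0) ⊢ --b--▸ m2, --b--▸ m3
  m2 = 0 ⊢ deadlocked
  m3 = 0 + 0 ⊢ deadlocked
Q's transition system — 4 states:
  n0 = b.(b.0 + 0 | 0 + b.(0 + 0)) ⊢ --b--▸ n1
  n1 = b.0 + 0 | 0 + b.(0 + 0) ⊢ --b--▸ n2, --b--▸ n3
  n2 = 0 ⊢ deadlocked
  n3 = 0 + 0 ⊢ deadlocked
Run σ = ⟨c⟩ on P: start {m0}
  after c @ step 1: {m1}
  ✓ P
Run σ = ⟨c⟩ on Q: start {n0}
  after c @ step 1: ∅  — Q cannot continue

c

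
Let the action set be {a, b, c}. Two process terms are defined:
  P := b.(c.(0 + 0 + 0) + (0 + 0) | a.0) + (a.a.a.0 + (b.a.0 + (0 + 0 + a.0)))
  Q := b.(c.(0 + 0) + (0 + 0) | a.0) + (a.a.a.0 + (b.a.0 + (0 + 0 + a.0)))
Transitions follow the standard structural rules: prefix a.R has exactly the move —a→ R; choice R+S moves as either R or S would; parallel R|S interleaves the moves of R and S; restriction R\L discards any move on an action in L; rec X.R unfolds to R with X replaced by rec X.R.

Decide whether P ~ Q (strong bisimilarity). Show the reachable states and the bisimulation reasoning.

LTS(P): 7 reachable states
  m0 = b.(c.(0 + 0 + 0) + (0 + 0) | a.0) + (a.a.a.0 + (b.a.0 + (0 + 0 + a.0))) | -a-> m1, -a-> m2, -b-> m3, -b-> m4
  m1 = 0 | stopped
  m2 = a.a.0 | -a-> m3
  m3 = a.0 | -a-> m1
  m4 = c.(0 + 0 + 0) + (0 + 0) | a.0 | -a-> m5, -c-> m6
  m5 = (0 + 0) | 0 | stopped
  m6 = 0 + 0 + 0 | stopped
LTS(Q): 7 reachable states
  n0 = b.(c.(0 + 0) + (0 + 0) | a.0) + (a.a.a.0 + (b.a.0 + (0 + 0 + a.0))) | -a-> n1, -a-> n2, -b-> n3, -b-> n4
  n1 = 0 | stopped
  n2 = a.a.0 | -a-> n3
  n3 = a.0 | -a-> n1
  n4 = c.(0 + 0) + (0 + 0) | a.0 | -a-> n5, -c-> n6
  n5 = (0 + 0) | 0 | stopped
  n6 = 0 + 0 | stopped
Coarsest stable partition (strong bisimilarity classes):
  B0 = {m0, n0}
  B1 = {m4, n4}
  B2 = {m1, m5, m6, n1, n5, n6}
  B3 = {m2, n2}
  B4 = {m3, n3}
m0 ∈ B0, n0 ∈ B0 → same block

bisimilar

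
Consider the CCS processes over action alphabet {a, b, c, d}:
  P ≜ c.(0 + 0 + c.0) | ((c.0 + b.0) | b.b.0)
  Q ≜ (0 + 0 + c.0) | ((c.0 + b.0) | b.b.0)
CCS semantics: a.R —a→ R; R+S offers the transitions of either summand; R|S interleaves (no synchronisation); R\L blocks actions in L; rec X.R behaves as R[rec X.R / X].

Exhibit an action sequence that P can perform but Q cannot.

Reachable graph of P (18 states):
  m0 = c.(0 + 0 + c.0) | ((c.0 + b.0) | b.b.0) | —b→ m1, —b→ m2, —c→ m2, —c→ m3
  m1 = c.(0 + 0 + c.0) | ((c.0 + b.0) | b.0) | —b→ m4, —b→ m5, —c→ m5, —c→ m6
  m2 = c.(0 + 0 + c.0) | (0 | b.b.0) | —b→ m5, —c→ m7
  m3 = (0 + 0 + c.0) | ((c.0 + b.0) | b.b.0) | —b→ m6, —b→ m7, —c→ m7, —c→ m8
  m4 = c.(0 + 0 + c.0) | ((c.0 + b.0) | 0) | —b→ m9, —c→ m10, —c→ m9
  m5 = c.(0 + 0 + c.0) | (0 | b.0) | —b→ m9, —c→ m11
  m6 = (0 + 0 + c.0) | ((c.0 + b.0) | b.0) | —b→ m10, —b→ m11, —c→ m11, —c→ m12
  m7 = (0 + 0 + c.0) | (0 | b.b.0) | —b→ m11, —c→ m13
  m8 = 0 | ((c.0 + b.0) | b.b.0) | —b→ m12, —b→ m13, —c→ m13
  m9 = c.(0 + 0 + c.0) | (0 | 0) | —c→ m14
  m10 = (0 + 0 + c.0) | ((c.0 + b.0) | 0) | —b→ m14, —c→ m14, —c→ m15
  m11 = (0 + 0 + c.0) | (0 | b.0) | —b→ m14, —c→ m16
  m12 = 0 | ((c.0 + b.0) | b.0) | —b→ m15, —b→ m16, —c→ m16
  m13 = 0 | (0 | b.b.0) | —b→ m16
  m14 = (0 + 0 + c.0) | (0 | 0) | —c→ m17
  m15 = 0 | ((c.0 + b.0) | 0) | —b→ m17, —c→ m17
  m16 = 0 | (0 | b.0) | —b→ m17
  m17 = 0 | (0 | 0) | deadlocked
Reachable graph of Q (12 states):
  n0 = (0 + 0 + c.0) | ((c.0 + b.0) | b.b.0) | —b→ n1, —b→ n2, —c→ n2, —c→ n3
  n1 = (0 + 0 + c.0) | ((c.0 + b.0) | b.0) | —b→ n4, —b→ n5, —c→ n5, —c→ n6
  n2 = (0 + 0 + c.0) | (0 | b.b.0) | —b→ n5, —c→ n7
  n3 = 0 | ((c.0 + b.0) | b.b.0) | —b→ n6, —b→ n7, —c→ n7
  n4 = (0 + 0 + c.0) | ((c.0 + b.0) | 0) | —b→ n8, —c→ n8, —c→ n9
  n5 = (0 + 0 + c.0) | (0 | b.0) | —b→ n8, —c→ n10
  n6 = 0 | ((c.0 + b.0) | b.0) | —b→ n10, —b→ n9, —c→ n10
  n7 = 0 | (0 | b.b.0) | —b→ n10
  n8 = (0 + 0 + c.0) | (0 | 0) | —c→ n11
  n9 = 0 | ((c.0 + b.0) | 0) | —b→ n11, —c→ n11
  n10 = 0 | (0 | b.0) | —b→ n11
  n11 = 0 | (0 | 0) | deadlocked
Run σ = ⟨ccc⟩ on P: start {m0}
  [1] c ⇒ {m2, m3}
  [2] c ⇒ {m7, m8}
  [3] c ⇒ {m13}
  P completes σ.
Run σ = ⟨ccc⟩ on Q: start {n0}
  [1] c ⇒ {n2, n3}
  [2] c ⇒ {n7}
  [3] c ⇒ no successor for Q

ccc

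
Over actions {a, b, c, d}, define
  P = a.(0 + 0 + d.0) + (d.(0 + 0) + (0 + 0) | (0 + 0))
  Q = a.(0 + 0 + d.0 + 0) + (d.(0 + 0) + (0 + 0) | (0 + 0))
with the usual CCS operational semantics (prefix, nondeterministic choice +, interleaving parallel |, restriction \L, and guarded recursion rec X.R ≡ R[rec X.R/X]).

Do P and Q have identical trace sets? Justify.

traces(P) = traces(Q)

LTS(P): 4 reachable states
  s0 = a.(0 + 0 + d.0) + (d.(0 + 0) + (0 + 0) | (0 + 0)) ⊢ -a-> s1, -d-> s2
  s1 = 0 + 0 + d.0 ⊢ -d-> s3
  s2 = 0 + 0 ⊢ ·
  s3 = 0 ⊢ ·
LTS(Q): 4 reachable states
  t0 = a.(0 + 0 + d.0 + 0) + (d.(0 + 0) + (0 + 0) | (0 + 0)) ⊢ -a-> t1, -d-> t2
  t1 = 0 + 0 + d.0 + 0 ⊢ -d-> t3
  t2 = 0 + 0 ⊢ ·
  t3 = 0 ⊢ ·
Partition-refinement fixed point:
  B0 = {s0, t0}
  B1 = {s1, t1}
  B2 = {s2, s3, t2, t3}
s0 ∈ B0, t0 ∈ B0 → same block
Bisimilar ⇒ trace-equivalent.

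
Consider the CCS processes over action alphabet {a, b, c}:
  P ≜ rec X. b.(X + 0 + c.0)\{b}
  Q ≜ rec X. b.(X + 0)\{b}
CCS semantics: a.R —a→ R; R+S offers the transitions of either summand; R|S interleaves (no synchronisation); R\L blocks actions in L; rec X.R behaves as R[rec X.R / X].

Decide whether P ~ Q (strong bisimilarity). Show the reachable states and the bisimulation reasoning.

not bisimilar

LTS(P): 3 reachable states
  u0 = rec X. b.(X + 0 + c.0)\{b} → -b-> u1
  u1 = ((rec X. b.(X + 0 + c.0)\{b}) + 0 + c.0)\{b} → -c-> u2
  u2 = 0\{b} → ∅
LTS(Q): 2 reachable states
  v0 = rec X. b.(X + 0)\{b} → -b-> v1
  v1 = ((rec X. b.(X + 0)\{b}) + 0)\{b} → ∅
Coarsest stable partition (strong bisimilarity classes):
  B0 = {u0}
  B1 = {u1}
  B2 = {u2, v1}
  B3 = {v0}
u0 ∈ B0, v0 ∈ B3 → different blocks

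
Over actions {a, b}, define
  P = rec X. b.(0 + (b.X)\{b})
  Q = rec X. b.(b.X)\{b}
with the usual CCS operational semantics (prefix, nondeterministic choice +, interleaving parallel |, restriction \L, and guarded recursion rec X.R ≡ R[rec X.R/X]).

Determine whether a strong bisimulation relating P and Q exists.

P ~ Q

Reachable graph of P (2 states):
  p0 = rec X. b.(0 + (b.X)\{b}) :: —b→ p1
  p1 = 0 + (b.(rec X. b.(0 + (b.X)\{b})))\{b} :: ∅
Reachable graph of Q (2 states):
  q0 = rec X. b.(b.X)\{b} :: —b→ q1
  q1 = (b.(rec X. b.(b.X)\{b}))\{b} :: ∅
Partition-refinement fixed point:
  B0 = {p0, q0}
  B1 = {p1, q1}
p0 ∈ B0, q0 ∈ B0 → same block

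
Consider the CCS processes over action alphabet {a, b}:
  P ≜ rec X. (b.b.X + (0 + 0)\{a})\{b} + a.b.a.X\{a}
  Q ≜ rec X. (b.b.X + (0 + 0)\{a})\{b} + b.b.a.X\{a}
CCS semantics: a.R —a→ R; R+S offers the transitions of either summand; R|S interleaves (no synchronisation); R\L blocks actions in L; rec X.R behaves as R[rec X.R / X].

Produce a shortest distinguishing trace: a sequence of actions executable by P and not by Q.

LTS(P): 4 reachable states
  u0 = rec X. (b.b.X + (0 + 0)\{a})\{b} + a.b.a.X\{a} ⊢ —a→ u1
  u1 = b.a.(rec X. (b.b.X + (0 + 0)\{a})\{b} + a.b.a.X\{a})\{a} ⊢ —b→ u2
  u2 = a.(rec X. (b.b.X + (0 + 0)\{a})\{b} + a.b.a.X\{a})\{a} ⊢ —a→ u3
  u3 = (rec X. (b.b.X + (0 + 0)\{a})\{b} + a.b.a.X\{a})\{a} ⊢ deadlocked
LTS(Q): 6 reachable states
  v0 = rec X. (b.b.X + (0 + 0)\{a})\{b} + b.b.a.X\{a} ⊢ —b→ v1
  v1 = b.a.(rec X. (b.b.X + (0 + 0)\{a})\{b} + b.b.a.X\{a})\{a} ⊢ —b→ v2
  v2 = a.(rec X. (b.b.X + (0 + 0)\{a})\{b} + b.b.a.X\{a})\{a} ⊢ —a→ v3
  v3 = (rec X. (b.b.X + (0 + 0)\{a})\{b} + b.b.a.X\{a})\{a} ⊢ —b→ v4
  v4 = (b.a.(rec X. (b.b.X + (0 + 0)\{a})\{b} + b.b.a.X\{a})\{a})\{a} ⊢ —b→ v5
  v5 = (a.(rec X. (b.b.X + (0 + 0)\{a})\{b} + b.b.a.X\{a})\{a})\{a} ⊢ deadlocked
Run σ = ⟨a⟩ on P: start {u0}
  step 1 (a): {u1}
  P completes σ.
Run σ = ⟨a⟩ on Q: start {v0}
  step 1 (a): no successor for Q

a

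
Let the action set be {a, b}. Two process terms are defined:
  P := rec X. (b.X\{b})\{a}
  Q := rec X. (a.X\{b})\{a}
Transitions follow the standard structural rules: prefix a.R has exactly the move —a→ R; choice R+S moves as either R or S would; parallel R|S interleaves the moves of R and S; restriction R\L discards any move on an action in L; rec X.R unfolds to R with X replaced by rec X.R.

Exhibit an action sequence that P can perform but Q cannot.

b

P's transition system — 2 states:
  s0 = rec X. (b.X\{b})\{a} → —b→ s1
  s1 = (rec X. (b.X\{b})\{a})\{b}\{a} → (no moves)
Q's transition system — 1 states:
  t0 = rec X. (a.X\{b})\{a} → (no moves)
Trace ⟨b⟩ through P, begin at {s0}:
  [1] b ⇒ {s1}
  ✓ P
Trace ⟨b⟩ through Q, begin at {t0}:
  [1] b ⇒ ∅  — Q cannot continue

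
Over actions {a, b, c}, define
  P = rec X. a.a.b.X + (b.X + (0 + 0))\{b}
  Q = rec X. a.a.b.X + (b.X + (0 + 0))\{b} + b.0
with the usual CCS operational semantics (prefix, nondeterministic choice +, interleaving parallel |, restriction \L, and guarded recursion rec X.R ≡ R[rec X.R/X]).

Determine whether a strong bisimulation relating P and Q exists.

not bisimilar

P's transition system — 3 states:
  u0 = rec X. a.a.b.X + (b.X + (0 + 0))\{b} → ··a··> u1
  u1 = a.b.(rec X. a.a.b.X + (b.X + (0 + 0))\{b}) → ··a··> u2
  u2 = b.(rec X. a.a.b.X + (b.X + (0 + 0))\{b}) → ··b··> u0
Q's transition system — 4 states:
  v0 = rec X. a.a.b.X + (b.X + (0 + 0))\{b} + b.0 → ··a··> v1, ··b··> v2
  v1 = a.b.(rec X. a.a.b.X + (b.X + (0 + 0))\{b} + b.0) → ··a··> v3
  v2 = 0 → stopped
  v3 = b.(rec X. a.a.b.X + (b.X + (0 + 0))\{b} + b.0) → ··b··> v0
Bisimilarity quotient blocks:
  B0 = {u0}
  B1 = {u1}
  B2 = {u2}
  B3 = {v0}
  B4 = {v1}
  B5 = {v3}
  B6 = {v2}
u0 ∈ B0, v0 ∈ B3 → different blocks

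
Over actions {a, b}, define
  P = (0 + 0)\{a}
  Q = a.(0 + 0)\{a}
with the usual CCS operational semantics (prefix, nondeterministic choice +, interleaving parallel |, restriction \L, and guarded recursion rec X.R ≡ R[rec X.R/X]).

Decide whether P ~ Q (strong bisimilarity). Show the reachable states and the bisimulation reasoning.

Reachable graph of P (1 states):
  s0 = (0 + 0)\{a} has moves stopped
Reachable graph of Q (2 states):
  t0 = a.(0 + 0)\{a} has moves —a→ t1
  t1 = (0 + 0)\{a} has moves stopped
Bisimilarity quotient blocks:
  B0 = {s0, t1}
  B1 = {t0}
s0 ∈ B0, t0 ∈ B1 → different blocks

NO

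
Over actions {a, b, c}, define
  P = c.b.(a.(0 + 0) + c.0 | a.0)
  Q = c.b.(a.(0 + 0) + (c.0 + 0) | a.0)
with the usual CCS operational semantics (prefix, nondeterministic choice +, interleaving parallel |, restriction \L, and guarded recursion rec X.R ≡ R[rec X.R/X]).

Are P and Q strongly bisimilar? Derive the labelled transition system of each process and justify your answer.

bisimilar

P's transition system — 7 states:
  p0 = c.b.(a.(0 + 0) + c.0 | a.0) → --c--▸ p1
  p1 = b.(a.(0 + 0) + c.0 | a.0) → --b--▸ p2
  p2 = a.(0 + 0) + c.0 | a.0 → --a--▸ p3, --a--▸ p4, --c--▸ p5
  p3 = 0 + 0 → (no moves)
  p4 = c.0 | 0 → --c--▸ p6
  p5 = 0 | a.0 → --a--▸ p6
  p6 = 0 | 0 → (no moves)
Q's transition system — 7 states:
  q0 = c.b.(a.(0 + 0) + (c.0 + 0) | a.0) → --c--▸ q1
  q1 = b.(a.(0 + 0) + (c.0 + 0) | a.0) → --b--▸ q2
  q2 = a.(0 + 0) + (c.0 + 0) | a.0 → --a--▸ q3, --a--▸ q4, --c--▸ q5
  q3 = (c.0 + 0) | 0 → --c--▸ q6
  q4 = 0 + 0 → (no moves)
  q5 = 0 | a.0 → --a--▸ q6
  q6 = 0 | 0 → (no moves)
Partition-refinement fixed point:
  B0 = {p0, q0}
  B1 = {p1, q1}
  B2 = {p2, q2}
  B3 = {p3, p6, q4, q6}
  B4 = {p4, q3}
  B5 = {p5, q5}
p0 ∈ B0, q0 ∈ B0 → same block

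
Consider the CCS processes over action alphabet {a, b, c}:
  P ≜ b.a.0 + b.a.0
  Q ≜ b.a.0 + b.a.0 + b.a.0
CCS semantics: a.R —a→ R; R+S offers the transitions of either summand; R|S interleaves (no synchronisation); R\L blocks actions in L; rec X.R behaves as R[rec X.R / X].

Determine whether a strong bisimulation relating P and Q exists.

YES

P's transition system — 3 states:
  m0 = b.a.0 + b.a.0 ⊢ =b=> m1
  m1 = a.0 ⊢ =a=> m2
  m2 = 0 ⊢ (no moves)
Q's transition system — 3 states:
  n0 = b.a.0 + b.a.0 + b.a.0 ⊢ =b=> n1
  n1 = a.0 ⊢ =a=> n2
  n2 = 0 ⊢ (no moves)
Bisimilarity quotient blocks:
  B0 = {m0, n0}
  B1 = {m1, n1}
  B2 = {m2, n2}
m0 ∈ B0, n0 ∈ B0 → same block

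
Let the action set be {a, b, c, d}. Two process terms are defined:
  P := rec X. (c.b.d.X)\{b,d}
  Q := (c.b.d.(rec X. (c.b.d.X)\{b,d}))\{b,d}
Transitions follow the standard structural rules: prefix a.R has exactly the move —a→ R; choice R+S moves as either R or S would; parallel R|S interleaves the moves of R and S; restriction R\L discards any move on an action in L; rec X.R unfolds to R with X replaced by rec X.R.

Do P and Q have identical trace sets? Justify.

YES

P's transition system — 2 states:
  p0 = rec X. (c.b.d.X)\{b,d} ⊢ =c=> p1
  p1 = (b.d.(rec X. (c.b.d.X)\{b,d}))\{b,d} ⊢ stopped
Q's transition system — 2 states:
  q0 = (c.b.d.(rec X. (c.b.d.X)\{b,d}))\{b,d} ⊢ =c=> q1
  q1 = (b.d.(rec X. (c.b.d.X)\{b,d}))\{b,d} ⊢ stopped
Bisimilarity quotient blocks:
  B0 = {p0, q0}
  B1 = {p1, q1}
p0 ∈ B0, q0 ∈ B0 → same block
Bisimilar ⇒ trace-equivalent.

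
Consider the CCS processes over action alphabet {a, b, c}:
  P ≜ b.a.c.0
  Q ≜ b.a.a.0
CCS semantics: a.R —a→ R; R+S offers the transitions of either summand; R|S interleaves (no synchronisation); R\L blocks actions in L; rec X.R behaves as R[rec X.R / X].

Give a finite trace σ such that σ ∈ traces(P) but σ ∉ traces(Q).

Reachable graph of P (4 states):
  u0 = b.a.c.0 ⊢ ··b··> u1
  u1 = a.c.0 ⊢ ··a··> u2
  u2 = c.0 ⊢ ··c··> u3
  u3 = 0 ⊢ deadlocked
Reachable graph of Q (4 states):
  v0 = b.a.a.0 ⊢ ··b··> v1
  v1 = a.a.0 ⊢ ··a··> v2
  v2 = a.0 ⊢ ··a··> v3
  v3 = 0 ⊢ deadlocked
Executing bac from P (initial set {u0}):
  after b @ step 1: {u1}
  after a @ step 2: {u2}
  after c @ step 3: {u3}
  — P admits the full trace.
Executing bac from Q (initial set {v0}):
  after b @ step 1: {v1}
  after a @ step 2: {v2}
  after c @ step 3: ∅ (Q stuck)

bac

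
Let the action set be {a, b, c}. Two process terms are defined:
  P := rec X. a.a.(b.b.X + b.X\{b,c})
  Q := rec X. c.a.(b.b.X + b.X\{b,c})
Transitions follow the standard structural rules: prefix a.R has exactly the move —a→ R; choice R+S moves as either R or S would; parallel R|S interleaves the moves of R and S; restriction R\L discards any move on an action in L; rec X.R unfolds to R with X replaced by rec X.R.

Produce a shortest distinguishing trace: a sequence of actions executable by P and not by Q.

a

LTS(P): 7 reachable states
  u0 = rec X. a.a.(b.b.X + b.X\{b,c}) → ··a··> u1
  u1 = a.(b.b.(rec X. a.a.(b.b.X + b.X\{b,c})) + b.(rec X. a.a.(b.b.X + b.X\{b,c}))\{b,c}) → ··a··> u2
  u2 = b.b.(rec X. a.a.(b.b.X + b.X\{b,c})) + b.(rec X. a.a.(b.b.X + b.X\{b,c}))\{b,c} → ··b··> u3, ··b··> u4
  u3 = (rec X. a.a.(b.b.X + b.X\{b,c}))\{b,c} → ··a··> u5
  u4 = b.(rec X. a.a.(b.b.X + b.X\{b,c})) → ··b··> u0
  u5 = (a.(b.b.(rec X. a.a.(b.b.X + b.X\{b,c})) + b.(rec X. a.a.(b.b.X + b.X\{b,c}))\{b,c}))\{b,c} → ··a··> u6
  u6 = (b.b.(rec X. a.a.(b.b.X + b.X\{b,c})) + b.(rec X. a.a.(b.b.X + b.X\{b,c}))\{b,c})\{b,c} → ∅
LTS(Q): 5 reachable states
  v0 = rec X. c.a.(b.b.X + b.X\{b,c}) → ··c··> v1
  v1 = a.(b.b.(rec X. c.a.(b.b.X + b.X\{b,c})) + b.(rec X. c.a.(b.b.X + b.X\{b,c}))\{b,c}) → ··a··> v2
  v2 = b.b.(rec X. c.a.(b.b.X + b.X\{b,c})) + b.(rec X. c.a.(b.b.X + b.X\{b,c}))\{b,c} → ··b··> v3, ··b··> v4
  v3 = (rec X. c.a.(b.b.X + b.X\{b,c}))\{b,c} → ∅
  v4 = b.(rec X. c.a.(b.b.X + b.X\{b,c})) → ··b··> v0
Run σ = ⟨a⟩ on P: start {u0}
  step 1 (a): {u1}
  P completes σ.
Run σ = ⟨a⟩ on Q: start {v0}
  step 1 (a): ∅ (Q stuck)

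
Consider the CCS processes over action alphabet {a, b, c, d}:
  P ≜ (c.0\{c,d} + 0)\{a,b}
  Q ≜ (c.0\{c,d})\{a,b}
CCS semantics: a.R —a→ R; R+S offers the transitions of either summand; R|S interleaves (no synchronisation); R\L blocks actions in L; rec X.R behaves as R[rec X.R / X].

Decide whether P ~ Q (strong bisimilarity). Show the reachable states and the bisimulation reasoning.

P's transition system — 2 states:
  u0 = (c.0\{c,d} + 0)\{a,b} :: -c-> u1
  u1 = 0\{c,d}\{a,b} :: ·
Q's transition system — 2 states:
  v0 = (c.0\{c,d})\{a,b} :: -c-> v1
  v1 = 0\{c,d}\{a,b} :: ·
Bisimilarity quotient blocks:
  B0 = {u0, v0}
  B1 = {u1, v1}
u0 ∈ B0, v0 ∈ B0 → same block

YES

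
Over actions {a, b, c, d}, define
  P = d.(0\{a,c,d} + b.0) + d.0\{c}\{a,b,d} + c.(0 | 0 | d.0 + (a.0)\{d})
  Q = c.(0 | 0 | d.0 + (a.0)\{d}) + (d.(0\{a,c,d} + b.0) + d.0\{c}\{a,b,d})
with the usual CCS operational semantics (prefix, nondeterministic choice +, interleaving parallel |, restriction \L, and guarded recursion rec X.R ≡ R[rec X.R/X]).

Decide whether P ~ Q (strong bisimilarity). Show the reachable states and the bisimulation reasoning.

P's transition system — 7 states:
  s0 = d.(0\{a,c,d} + b.0) + d.0\{c}\{a,b,d} + c.(0 | 0 | d.0 + (a.0)\{d}) → -c-> s1, -d-> s2, -d-> s3
  s1 = 0 | 0 | d.0 + (a.0)\{d} → -a-> s4, -d-> s5
  s2 = 0\{a,c,d} + b.0 → -b-> s6
  s3 = 0\{c}\{a,b,d} → deadlocked
  s4 = 0\{d} → deadlocked
  s5 = 0 | 0 | 0 → deadlocked
  s6 = 0 → deadlocked
Q's transition system — 7 states:
  t0 = c.(0 | 0 | d.0 + (a.0)\{d}) + (d.(0\{a,c,d} + b.0) + d.0\{c}\{a,b,d}) → -c-> t1, -d-> t2, -d-> t3
  t1 = 0 | 0 | d.0 + (a.0)\{d} → -a-> t4, -d-> t5
  t2 = 0\{a,c,d} + b.0 → -b-> t6
  t3 = 0\{c}\{a,b,d} → deadlocked
  t4 = 0\{d} → deadlocked
  t5 = 0 | 0 | 0 → deadlocked
  t6 = 0 → deadlocked
Coarsest stable partition (strong bisimilarity classes):
  B0 = {s0, t0}
  B1 = {s3, s4, s5, s6, t3, t4, t5, t6}
  B2 = {s2, t2}
  B3 = {s1, t1}
s0 ∈ B0, t0 ∈ B0 → same block

P ~ Q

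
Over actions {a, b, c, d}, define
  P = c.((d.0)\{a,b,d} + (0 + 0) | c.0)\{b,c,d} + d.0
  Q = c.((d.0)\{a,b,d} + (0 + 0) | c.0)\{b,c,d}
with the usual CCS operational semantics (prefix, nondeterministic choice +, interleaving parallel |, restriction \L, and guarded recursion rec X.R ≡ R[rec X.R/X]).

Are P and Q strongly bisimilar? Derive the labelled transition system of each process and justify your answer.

P ≁ Q

Reachable graph of P (3 states):
  u0 = c.((d.0)\{a,b,d} + (0 + 0) | c.0)\{b,c,d} + d.0 :: —c→ u1, —d→ u2
  u1 = ((d.0)\{a,b,d} + (0 + 0) | c.0)\{b,c,d} :: ∅
  u2 = 0 :: ∅
Reachable graph of Q (2 states):
  v0 = c.((d.0)\{a,b,d} + (0 + 0) | c.0)\{b,c,d} :: —c→ v1
  v1 = ((d.0)\{a,b,d} + (0 + 0) | c.0)\{b,c,d} :: ∅
Partition-refinement fixed point:
  B0 = {u0}
  B1 = {u1, u2, v1}
  B2 = {v0}
u0 ∈ B0, v0 ∈ B2 → different blocks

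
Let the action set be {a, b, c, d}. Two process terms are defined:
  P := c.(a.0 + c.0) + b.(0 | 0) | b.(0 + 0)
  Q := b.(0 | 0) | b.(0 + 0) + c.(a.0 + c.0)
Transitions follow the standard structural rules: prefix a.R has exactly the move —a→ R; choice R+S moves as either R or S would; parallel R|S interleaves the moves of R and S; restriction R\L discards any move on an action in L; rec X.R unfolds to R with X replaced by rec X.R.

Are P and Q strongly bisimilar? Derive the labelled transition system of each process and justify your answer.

bisimilar

P's transition system — 6 states:
  m0 = c.(a.0 + c.0) + b.(0 | 0) | b.(0 + 0) :: --b--▸ m1, --b--▸ m2, --c--▸ m3
  m1 = 0 | 0 | b.(0 + 0) :: --b--▸ m4
  m2 = b.(0 | 0) | (0 + 0) :: --b--▸ m4
  m3 = a.0 + c.0 :: --a--▸ m5, --c--▸ m5
  m4 = 0 | 0 | (0 + 0) :: ·
  m5 = 0 :: ·
Q's transition system — 6 states:
  n0 = b.(0 | 0) | b.(0 + 0) + c.(a.0 + c.0) :: --b--▸ n1, --b--▸ n2, --c--▸ n3
  n1 = 0 | 0 | b.(0 + 0) :: --b--▸ n4
  n2 = b.(0 | 0) | (0 + 0) :: --b--▸ n4
  n3 = a.0 + c.0 :: --a--▸ n5, --c--▸ n5
  n4 = 0 | 0 | (0 + 0) :: ·
  n5 = 0 :: ·
Coarsest stable partition (strong bisimilarity classes):
  B0 = {m0, n0}
  B1 = {m1, m2, n1, n2}
  B2 = {m4, m5, n4, n5}
  B3 = {m3, n3}
m0 ∈ B0, n0 ∈ B0 → same block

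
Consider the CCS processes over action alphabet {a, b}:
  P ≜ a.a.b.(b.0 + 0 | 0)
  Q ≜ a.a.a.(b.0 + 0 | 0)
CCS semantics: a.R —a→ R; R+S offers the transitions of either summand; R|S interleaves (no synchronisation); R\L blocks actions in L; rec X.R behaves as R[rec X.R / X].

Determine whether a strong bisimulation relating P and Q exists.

P ≁ Q

P's transition system — 5 states:
  u0 = a.a.b.(b.0 + 0 | 0) :: --a--▸ u1
  u1 = a.b.(b.0 + 0 | 0) :: --a--▸ u2
  u2 = b.(b.0 + 0 | 0) :: --b--▸ u3
  u3 = b.0 + 0 | 0 :: --b--▸ u4
  u4 = 0 :: stopped
Q's transition system — 5 states:
  v0 = a.a.a.(b.0 + 0 | 0) :: --a--▸ v1
  v1 = a.a.(b.0 + 0 | 0) :: --a--▸ v2
  v2 = a.(b.0 + 0 | 0) :: --a--▸ v3
  v3 = b.0 + 0 | 0 :: --b--▸ v4
  v4 = 0 :: stopped
Partition-refinement fixed point:
  B0 = {u0}
  B1 = {u1}
  B2 = {u2}
  B3 = {u3, v3}
  B4 = {u4, v4}
  B5 = {v0}
  B6 = {v1}
  B7 = {v2}
u0 ∈ B0, v0 ∈ B5 → different blocks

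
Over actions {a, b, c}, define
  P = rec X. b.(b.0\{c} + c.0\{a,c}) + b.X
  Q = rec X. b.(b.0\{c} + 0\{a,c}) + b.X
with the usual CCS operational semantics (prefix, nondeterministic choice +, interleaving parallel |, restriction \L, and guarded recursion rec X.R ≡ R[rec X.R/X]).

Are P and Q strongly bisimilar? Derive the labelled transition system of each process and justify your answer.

P's transition system — 4 states:
  u0 = rec X. b.(b.0\{c} + c.0\{a,c}) + b.X → ··b··> u0, ··b··> u1
  u1 = b.0\{c} + c.0\{a,c} → ··b··> u2, ··c··> u3
  u2 = 0\{c} → ·
  u3 = 0\{a,c} → ·
Q's transition system — 3 states:
  v0 = rec X. b.(b.0\{c} + 0\{a,c}) + b.X → ··b··> v0, ··b··> v1
  v1 = b.0\{c} + 0\{a,c} → ··b··> v2
  v2 = 0\{c} → ·
Partition-refinement fixed point:
  B0 = {u0}
  B1 = {u1}
  B2 = {u2, u3, v2}
  B3 = {v0}
  B4 = {v1}
u0 ∈ B0, v0 ∈ B3 → different blocks

P ≁ Q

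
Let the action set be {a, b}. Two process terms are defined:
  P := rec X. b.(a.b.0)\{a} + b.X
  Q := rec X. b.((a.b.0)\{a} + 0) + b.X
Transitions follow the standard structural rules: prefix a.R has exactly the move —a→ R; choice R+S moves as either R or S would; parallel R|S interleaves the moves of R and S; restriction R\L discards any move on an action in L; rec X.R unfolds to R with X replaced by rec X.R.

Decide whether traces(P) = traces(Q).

Reachable graph of P (2 states):
  u0 = rec X. b.(a.b.0)\{a} + b.X has moves —b→ u0, —b→ u1
  u1 = (a.b.0)\{a} has moves stopped
Reachable graph of Q (2 states):
  v0 = rec X. b.((a.b.0)\{a} + 0) + b.X has moves —b→ v0, —b→ v1
  v1 = (a.b.0)\{a} + 0 has moves stopped
Coarsest stable partition (strong bisimilarity classes):
  B0 = {u0, v0}
  B1 = {u1, v1}
u0 ∈ B0, v0 ∈ B0 → same block
Bisimilar ⇒ trace-equivalent.

traces(P) = traces(Q)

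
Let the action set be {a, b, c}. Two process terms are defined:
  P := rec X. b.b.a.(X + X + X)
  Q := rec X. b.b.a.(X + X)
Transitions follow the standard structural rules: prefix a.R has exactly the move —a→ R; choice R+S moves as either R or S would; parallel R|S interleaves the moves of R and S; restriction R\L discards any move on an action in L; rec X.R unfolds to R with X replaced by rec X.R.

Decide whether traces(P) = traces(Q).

traces(P) = traces(Q)

P's transition system — 4 states:
  u0 = rec X. b.b.a.(X + X + X) :: --b--▸ u1
  u1 = b.a.((rec X. b.b.a.(X + X + X)) + (rec X. b.b.a.(X + X + X)) + (rec X. b.b.a.(X + X + X))) :: --b--▸ u2
  u2 = a.((rec X. b.b.a.(X + X + X)) + (rec X. b.b.a.(X + X + X)) + (rec X. b.b.a.(X + X + X))) :: --a--▸ u3
  u3 = (rec X. b.b.a.(X + X + X)) + (rec X. b.b.a.(X + X + X)) + (rec X. b.b.a.(X + X + X)) :: --b--▸ u1
Q's transition system — 4 states:
  v0 = rec X. b.b.a.(X + X) :: --b--▸ v1
  v1 = b.a.((rec X. b.b.a.(X + X)) + (rec X. b.b.a.(X + X))) :: --b--▸ v2
  v2 = a.((rec X. b.b.a.(X + X)) + (rec X. b.b.a.(X + X))) :: --a--▸ v3
  v3 = (rec X. b.b.a.(X + X)) + (rec X. b.b.a.(X + X)) :: --b--▸ v1
Bisimilarity quotient blocks:
  B0 = {u0, u3, v0, v3}
  B1 = {u1, v1}
  B2 = {u2, v2}
u0 ∈ B0, v0 ∈ B0 → same block
Bisimilar ⇒ trace-equivalent.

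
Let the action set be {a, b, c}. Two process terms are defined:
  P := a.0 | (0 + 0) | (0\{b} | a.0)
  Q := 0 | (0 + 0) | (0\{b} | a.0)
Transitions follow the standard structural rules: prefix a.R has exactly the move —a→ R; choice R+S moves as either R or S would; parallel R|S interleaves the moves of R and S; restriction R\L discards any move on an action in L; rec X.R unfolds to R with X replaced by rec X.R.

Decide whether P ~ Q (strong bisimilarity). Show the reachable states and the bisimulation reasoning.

NO

LTS(P): 4 reachable states
  m0 = a.0 | (0 + 0) | (0\{b} | a.0) ⊢ —a→ m1, —a→ m2
  m1 = 0 | (0 + 0) | (0\{b} | a.0) ⊢ —a→ m3
  m2 = a.0 | (0 + 0) | (0\{b} | 0) ⊢ —a→ m3
  m3 = 0 | (0 + 0) | (0\{b} | 0) ⊢ stopped
LTS(Q): 2 reachable states
  n0 = 0 | (0 + 0) | (0\{b} | a.0) ⊢ —a→ n1
  n1 = 0 | (0 + 0) | (0\{b} | 0) ⊢ stopped
Bisimilarity quotient blocks:
  B0 = {m0}
  B1 = {m1, m2, n0}
  B2 = {m3, n1}
m0 ∈ B0, n0 ∈ B1 → different blocks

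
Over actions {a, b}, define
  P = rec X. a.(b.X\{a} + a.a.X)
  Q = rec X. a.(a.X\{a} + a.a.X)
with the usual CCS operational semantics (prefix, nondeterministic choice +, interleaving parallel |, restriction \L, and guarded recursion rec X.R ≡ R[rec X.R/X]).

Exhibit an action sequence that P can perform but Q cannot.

LTS(P): 4 reachable states
  m0 = rec X. a.(b.X\{a} + a.a.X) :: =a=> m1
  m1 = b.(rec X. a.(b.X\{a} + a.a.X))\{a} + a.a.(rec X. a.(b.X\{a} + a.a.X)) :: =a=> m2, =b=> m3
  m2 = a.(rec X. a.(b.X\{a} + a.a.X)) :: =a=> m0
  m3 = (rec X. a.(b.X\{a} + a.a.X))\{a} :: stopped
LTS(Q): 4 reachable states
  n0 = rec X. a.(a.X\{a} + a.a.X) :: =a=> n1
  n1 = a.(rec X. a.(a.X\{a} + a.a.X))\{a} + a.a.(rec X. a.(a.X\{a} + a.a.X)) :: =a=> n2, =a=> n3
  n2 = (rec X. a.(a.X\{a} + a.a.X))\{a} :: stopped
  n3 = a.(rec X. a.(a.X\{a} + a.a.X)) :: =a=> n0
Trace ⟨ab⟩ through P, begin at {m0}:
  step 1 (a): {m1}
  step 2 (b): {m3}
  ✓ P
Trace ⟨ab⟩ through Q, begin at {n0}:
  step 1 (a): {n1}
  step 2 (b): ∅ (Q stuck)

ab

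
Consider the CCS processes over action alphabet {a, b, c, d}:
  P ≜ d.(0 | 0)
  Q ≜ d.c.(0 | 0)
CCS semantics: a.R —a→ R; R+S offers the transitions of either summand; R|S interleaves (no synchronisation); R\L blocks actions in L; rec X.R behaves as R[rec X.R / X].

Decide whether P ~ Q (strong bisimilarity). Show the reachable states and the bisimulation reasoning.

not bisimilar

LTS(P): 2 reachable states
  m0 = d.(0 | 0) has moves -d-> m1
  m1 = 0 | 0 has moves deadlocked
LTS(Q): 3 reachable states
  n0 = d.c.(0 | 0) has moves -d-> n1
  n1 = c.(0 | 0) has moves -c-> n2
  n2 = 0 | 0 has moves deadlocked
Coarsest stable partition (strong bisimilarity classes):
  B0 = {m0}
  B1 = {m1, n2}
  B2 = {n0}
  B3 = {n1}
m0 ∈ B0, n0 ∈ B2 → different blocks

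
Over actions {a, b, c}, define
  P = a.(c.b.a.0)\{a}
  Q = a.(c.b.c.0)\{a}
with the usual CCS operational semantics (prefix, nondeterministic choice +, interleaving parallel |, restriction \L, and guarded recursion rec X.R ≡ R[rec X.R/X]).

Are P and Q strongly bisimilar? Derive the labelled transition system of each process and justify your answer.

NO

Reachable graph of P (4 states):
  s0 = a.(c.b.a.0)\{a} → --a--▸ s1
  s1 = (c.b.a.0)\{a} → --c--▸ s2
  s2 = (b.a.0)\{a} → --b--▸ s3
  s3 = (a.0)\{a} → stopped
Reachable graph of Q (5 states):
  t0 = a.(c.b.c.0)\{a} → --a--▸ t1
  t1 = (c.b.c.0)\{a} → --c--▸ t2
  t2 = (b.c.0)\{a} → --b--▸ t3
  t3 = (c.0)\{a} → --c--▸ t4
  t4 = 0\{a} → stopped
Bisimilarity quotient blocks:
  B0 = {s0}
  B1 = {s1}
  B2 = {s2}
  B3 = {s3, t4}
  B4 = {t0}
  B5 = {t1}
  B6 = {t2}
  B7 = {t3}
s0 ∈ B0, t0 ∈ B4 → different blocks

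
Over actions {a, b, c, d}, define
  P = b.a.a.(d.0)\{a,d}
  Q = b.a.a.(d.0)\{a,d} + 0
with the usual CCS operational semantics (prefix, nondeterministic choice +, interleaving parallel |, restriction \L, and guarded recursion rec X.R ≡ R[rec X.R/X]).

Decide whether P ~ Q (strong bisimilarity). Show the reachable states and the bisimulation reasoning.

YES

Reachable graph of P (4 states):
  p0 = b.a.a.(d.0)\{a,d} :: -b-> p1
  p1 = a.a.(d.0)\{a,d} :: -a-> p2
  p2 = a.(d.0)\{a,d} :: -a-> p3
  p3 = (d.0)\{a,d} :: stopped
Reachable graph of Q (4 states):
  q0 = b.a.a.(d.0)\{a,d} + 0 :: -b-> q1
  q1 = a.a.(d.0)\{a,d} :: -a-> q2
  q2 = a.(d.0)\{a,d} :: -a-> q3
  q3 = (d.0)\{a,d} :: stopped
Bisimilarity quotient blocks:
  B0 = {p0, q0}
  B1 = {p1, q1}
  B2 = {p2, q2}
  B3 = {p3, q3}
p0 ∈ B0, q0 ∈ B0 → same block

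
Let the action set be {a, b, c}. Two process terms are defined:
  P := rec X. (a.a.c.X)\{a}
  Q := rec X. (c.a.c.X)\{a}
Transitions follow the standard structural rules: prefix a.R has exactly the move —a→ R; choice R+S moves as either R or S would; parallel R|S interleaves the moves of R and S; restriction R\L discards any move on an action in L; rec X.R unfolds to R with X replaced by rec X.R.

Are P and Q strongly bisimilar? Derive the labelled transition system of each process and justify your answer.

LTS(P): 1 reachable states
  s0 = rec X. (a.a.c.X)\{a} ⊢ (no moves)
LTS(Q): 2 reachable states
  t0 = rec X. (c.a.c.X)\{a} ⊢ -c-> t1
  t1 = (a.c.(rec X. (c.a.c.X)\{a}))\{a} ⊢ (no moves)
Bisimilarity quotient blocks:
  B0 = {s0, t1}
  B1 = {t0}
s0 ∈ B0, t0 ∈ B1 → different blocks

NO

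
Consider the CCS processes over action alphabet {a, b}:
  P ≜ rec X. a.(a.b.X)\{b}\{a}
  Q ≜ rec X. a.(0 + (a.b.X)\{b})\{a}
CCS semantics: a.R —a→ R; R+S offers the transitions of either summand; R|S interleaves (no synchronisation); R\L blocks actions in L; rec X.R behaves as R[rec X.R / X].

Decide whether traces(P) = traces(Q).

traces(P) = traces(Q)

Reachable graph of P (2 states):
  u0 = rec X. a.(a.b.X)\{b}\{a} | =a=> u1
  u1 = (a.b.(rec X. a.(a.b.X)\{b}\{a}))\{b}\{a} | stopped
Reachable graph of Q (2 states):
  v0 = rec X. a.(0 + (a.b.X)\{b})\{a} | =a=> v1
  v1 = (0 + (a.b.(rec X. a.(0 + (a.b.X)\{b})\{a}))\{b})\{a} | stopped
Partition-refinement fixed point:
  B0 = {u0, v0}
  B1 = {u1, v1}
u0 ∈ B0, v0 ∈ B0 → same block
Bisimilar ⇒ trace-equivalent.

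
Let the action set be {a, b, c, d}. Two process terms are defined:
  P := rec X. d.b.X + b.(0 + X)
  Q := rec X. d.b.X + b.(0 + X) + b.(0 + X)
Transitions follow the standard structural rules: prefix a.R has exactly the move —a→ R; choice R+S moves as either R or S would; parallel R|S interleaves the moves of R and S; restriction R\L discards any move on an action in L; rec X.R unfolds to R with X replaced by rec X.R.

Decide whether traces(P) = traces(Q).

Reachable graph of P (3 states):
  p0 = rec X. d.b.X + b.(0 + X) → --b--▸ p1, --d--▸ p2
  p1 = 0 + (rec X. d.b.X + b.(0 + X)) → --b--▸ p1, --d--▸ p2
  p2 = b.(rec X. d.b.X + b.(0 + X)) → --b--▸ p0
Reachable graph of Q (3 states):
  q0 = rec X. d.b.X + b.(0 + X) + b.(0 + X) → --b--▸ q1, --d--▸ q2
  q1 = 0 + (rec X. d.b.X + b.(0 + X) + b.(0 + X)) → --b--▸ q1, --d--▸ q2
  q2 = b.(rec X. d.b.X + b.(0 + X) + b.(0 + X)) → --b--▸ q0
Partition-refinement fixed point:
  B0 = {p0, p1, q0, q1}
  B1 = {p2, q2}
p0 ∈ B0, q0 ∈ B0 → same block
Bisimilar ⇒ trace-equivalent.

trace-equivalent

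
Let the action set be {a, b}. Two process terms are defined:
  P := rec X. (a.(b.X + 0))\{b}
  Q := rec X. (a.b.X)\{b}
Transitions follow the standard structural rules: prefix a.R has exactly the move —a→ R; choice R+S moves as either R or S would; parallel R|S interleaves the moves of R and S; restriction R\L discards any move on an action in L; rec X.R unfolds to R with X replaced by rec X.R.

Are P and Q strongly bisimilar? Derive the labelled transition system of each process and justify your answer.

Reachable graph of P (2 states):
  u0 = rec X. (a.(b.X + 0))\{b} has moves —a→ u1
  u1 = (b.(rec X. (a.(b.X + 0))\{b}) + 0)\{b} has moves deadlocked
Reachable graph of Q (2 states):
  v0 = rec X. (a.b.X)\{b} has moves —a→ v1
  v1 = (b.(rec X. (a.b.X)\{b}))\{b} has moves deadlocked
Partition-refinement fixed point:
  B0 = {u0, v0}
  B1 = {u1, v1}
u0 ∈ B0, v0 ∈ B0 → same block

YES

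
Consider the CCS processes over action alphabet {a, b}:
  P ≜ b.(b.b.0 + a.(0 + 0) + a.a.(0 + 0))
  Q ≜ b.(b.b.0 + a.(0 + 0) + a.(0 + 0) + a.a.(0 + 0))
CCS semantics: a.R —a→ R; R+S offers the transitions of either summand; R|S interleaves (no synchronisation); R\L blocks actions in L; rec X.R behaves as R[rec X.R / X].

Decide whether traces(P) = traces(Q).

P's transition system — 6 states:
  u0 = b.(b.b.0 + a.(0 + 0) + a.a.(0 + 0)) :: -b-> u1
  u1 = b.b.0 + a.(0 + 0) + a.a.(0 + 0) :: -a-> u2, -a-> u3, -b-> u4
  u2 = 0 + 0 :: (no moves)
  u3 = a.(0 + 0) :: -a-> u2
  u4 = b.0 :: -b-> u5
  u5 = 0 :: (no moves)
Q's transition system — 6 states:
  v0 = b.(b.b.0 + a.(0 + 0) + a.(0 + 0) + a.a.(0 + 0)) :: -b-> v1
  v1 = b.b.0 + a.(0 + 0) + a.(0 + 0) + a.a.(0 + 0) :: -a-> v2, -a-> v3, -b-> v4
  v2 = 0 + 0 :: (no moves)
  v3 = a.(0 + 0) :: -a-> v2
  v4 = b.0 :: -b-> v5
  v5 = 0 :: (no moves)
Coarsest stable partition (strong bisimilarity classes):
  B0 = {u0, v0}
  B1 = {u1, v1}
  B2 = {u2, u5, v2, v5}
  B3 = {u3, v3}
  B4 = {u4, v4}
u0 ∈ B0, v0 ∈ B0 → same block
Bisimilar ⇒ trace-equivalent.

YES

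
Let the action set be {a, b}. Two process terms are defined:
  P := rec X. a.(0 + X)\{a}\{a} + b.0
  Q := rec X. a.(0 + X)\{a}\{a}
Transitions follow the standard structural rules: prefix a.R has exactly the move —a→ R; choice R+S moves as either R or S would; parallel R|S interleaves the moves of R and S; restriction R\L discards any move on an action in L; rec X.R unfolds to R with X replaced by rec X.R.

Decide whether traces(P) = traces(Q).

LTS(P): 4 reachable states
  m0 = rec X. a.(0 + X)\{a}\{a} + b.0 → -a-> m1, -b-> m2
  m1 = (0 + (rec X. a.(0 + X)\{a}\{a} + b.0))\{a}\{a} → -b-> m3
  m2 = 0 → (no moves)
  m3 = 0\{a}\{a} → (no moves)
LTS(Q): 2 reachable states
  n0 = rec X. a.(0 + X)\{a}\{a} → -a-> n1
  n1 = (0 + (rec X. a.(0 + X)\{a}\{a}))\{a}\{a} → (no moves)
Trace ⟨b⟩ through P, begin at {m0}:
  [1] b ⇒ {m2}
  ✓ P
Trace ⟨b⟩ through Q, begin at {n0}:
  [1] b ⇒ ∅ (Q stuck)

trace-distinct — witness ⟨b⟩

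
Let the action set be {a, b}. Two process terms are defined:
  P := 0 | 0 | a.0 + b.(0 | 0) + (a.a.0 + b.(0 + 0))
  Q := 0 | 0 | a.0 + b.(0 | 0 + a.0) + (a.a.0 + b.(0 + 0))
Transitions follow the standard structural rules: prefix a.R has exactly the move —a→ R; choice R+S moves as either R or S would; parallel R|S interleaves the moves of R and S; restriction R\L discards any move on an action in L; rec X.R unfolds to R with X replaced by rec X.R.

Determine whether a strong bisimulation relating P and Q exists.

NO

Reachable graph of P (6 states):
  m0 = 0 | 0 | a.0 + b.(0 | 0) + (a.a.0 + b.(0 + 0)) | -a-> m1, -a-> m2, -b-> m3, -b-> m4
  m1 = 0 | 0 | 0 | ·
  m2 = a.0 | -a-> m5
  m3 = 0 + 0 | ·
  m4 = 0 | 0 | ·
  m5 = 0 | ·
Reachable graph of Q (6 states):
  n0 = 0 | 0 | a.0 + b.(0 | 0 + a.0) + (a.a.0 + b.(0 + 0)) | -a-> n1, -a-> n2, -b-> n3, -b-> n4
  n1 = 0 | 0 | 0 | ·
  n2 = a.0 | -a-> n5
  n3 = 0 + 0 | ·
  n4 = 0 | 0 + a.0 | -a-> n5
  n5 = 0 | ·
Partition-refinement fixed point:
  B0 = {m0}
  B1 = {m1, m3, m4, m5, n1, n3, n5}
  B2 = {m2, n2, n4}
  B3 = {n0}
m0 ∈ B0, n0 ∈ B3 → different blocks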